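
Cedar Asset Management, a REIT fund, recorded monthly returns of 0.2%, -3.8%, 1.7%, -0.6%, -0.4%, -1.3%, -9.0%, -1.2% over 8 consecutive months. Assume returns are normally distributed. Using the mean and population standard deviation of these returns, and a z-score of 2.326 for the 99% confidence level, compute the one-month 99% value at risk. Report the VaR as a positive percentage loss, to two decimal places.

μ = (0.2 − 3.8 + 1.7 − 0.6 − 0.4 − 1.3 − 9 − 1.2) / 8 = -14.40 / 8 = -1.8000%
Population std dev = √[76.1000 / 8] = 3.0842%
VaR = −(μ − z·σ) = −(-1.8000 − 2.326 × 3.0842) = −(-8.9738) = 8.9738%

8.97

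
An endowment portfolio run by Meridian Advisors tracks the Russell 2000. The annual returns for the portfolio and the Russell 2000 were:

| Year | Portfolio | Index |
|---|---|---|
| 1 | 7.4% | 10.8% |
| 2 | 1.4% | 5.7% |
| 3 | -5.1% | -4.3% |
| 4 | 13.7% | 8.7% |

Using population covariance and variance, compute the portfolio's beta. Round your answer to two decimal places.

r̄p = 4.3500%,  r̄m = 5.2250%
Cov = Σ(rp − r̄p)(rm − r̄m) / 4 = 34.5263
Var(rm) = Σ(rm − r̄m)² / 4 = 33.5269
β = Cov / Var = 34.5263 / 33.5269 = 1.0298

1.03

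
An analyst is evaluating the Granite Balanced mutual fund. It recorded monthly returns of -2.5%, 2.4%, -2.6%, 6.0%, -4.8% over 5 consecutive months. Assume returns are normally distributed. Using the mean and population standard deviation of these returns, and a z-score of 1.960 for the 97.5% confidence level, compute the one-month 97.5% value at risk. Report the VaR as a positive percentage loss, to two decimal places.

8.01

Mean return r̄ = -1.50 / 5 = -0.3000%
Population std dev = √[77.3600 / 5] = 3.9334%
VaR = −(r̄ − z·σ) = −(-0.3000 − 1.960 × 3.9334) = −(-8.0095) = 8.0095%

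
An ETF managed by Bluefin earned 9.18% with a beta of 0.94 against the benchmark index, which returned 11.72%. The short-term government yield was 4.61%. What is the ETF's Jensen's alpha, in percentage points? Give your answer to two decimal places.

-2.11

CAPM expected return = Rf + β(Rm − Rf) = 4.61% + 0.94 × (11.72% − 4.61%) = 4.61 + 0.94 × 7.11 = 11.2934%
Jensen's α = Rp − E[R] = 9.18% − 11.2934% = -2.1134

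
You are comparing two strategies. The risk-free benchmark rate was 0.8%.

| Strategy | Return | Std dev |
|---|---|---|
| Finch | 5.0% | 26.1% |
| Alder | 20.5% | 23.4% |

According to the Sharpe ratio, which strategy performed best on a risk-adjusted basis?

Alder

Finch: Sharpe ratio = (5.0% − 0.8%) / 26.1% = 0.161
Alder: Sharpe ratio = (20.5% − 0.8%) / 23.4% = 0.842
Highest: Alder (0.842).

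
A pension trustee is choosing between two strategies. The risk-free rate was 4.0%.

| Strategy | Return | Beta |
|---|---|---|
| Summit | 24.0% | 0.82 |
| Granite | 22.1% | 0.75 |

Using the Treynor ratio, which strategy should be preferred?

Summit

Summit: Treynor = (24.0% − 4.0%) / 0.82 = 24.390
Granite: Treynor = (22.1% − 4.0%) / 0.75 = 24.133
Highest: Summit (24.390).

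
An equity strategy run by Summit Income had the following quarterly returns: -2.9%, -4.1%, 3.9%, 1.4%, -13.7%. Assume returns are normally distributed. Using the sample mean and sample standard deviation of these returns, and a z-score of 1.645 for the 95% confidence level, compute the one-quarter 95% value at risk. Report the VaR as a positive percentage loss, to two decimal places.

Mean return μ = -15.40 / 5 = -3.0800%
Sample σ = √[Σ(r − μ)² / 4] = √[182.6480 / 4] = √45.6620 = 6.7574%
VaR = −(μ − z·σ) = −(-3.0800 − 1.645 × 6.7574) = −(-14.1959) = 14.1959%

14.20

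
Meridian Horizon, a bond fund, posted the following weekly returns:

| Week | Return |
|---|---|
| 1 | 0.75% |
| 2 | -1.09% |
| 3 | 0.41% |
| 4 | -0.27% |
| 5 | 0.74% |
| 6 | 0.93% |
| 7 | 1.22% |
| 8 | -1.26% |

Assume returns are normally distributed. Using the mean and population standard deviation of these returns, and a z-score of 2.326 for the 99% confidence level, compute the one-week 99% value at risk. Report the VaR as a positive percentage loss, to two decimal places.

1.87

r̄ = (0.75 − 1.09 + 0.41 − 0.27 + 0.74 + 0.93 + 1.22 − 1.26) / 8 = 0.1788%
Σ(r − r̄)² = (0.75 − 0.1788)² + (-1.09 − 0.1788)² + … = 6.2245
σ = √[6.2245 / 8] = 0.8821%
VaR = −(r̄ − z·σ) = −(0.1788 − 2.326 × 0.8821) = −(-1.8730) = 1.8730%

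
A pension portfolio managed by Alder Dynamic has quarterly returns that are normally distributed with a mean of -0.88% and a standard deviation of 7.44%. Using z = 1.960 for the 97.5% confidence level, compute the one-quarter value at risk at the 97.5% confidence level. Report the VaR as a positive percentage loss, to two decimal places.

15.46

VaR (as % loss) = −(μ − z·σ) = −(-0.88% − 1.960 × 7.44%) = −(-15.4624%) = 15.4624%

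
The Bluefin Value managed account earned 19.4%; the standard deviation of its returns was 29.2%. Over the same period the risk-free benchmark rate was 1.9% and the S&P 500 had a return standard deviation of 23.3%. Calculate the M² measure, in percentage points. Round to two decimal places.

15.86

Sharpe = (Rp − Rf) / σp = (19.4% − 1.9%) / 29.2% = 0.5993
M² = Rf + Sharpe × σm = 1.9% + 0.5993 × 23.3% = 15.8637%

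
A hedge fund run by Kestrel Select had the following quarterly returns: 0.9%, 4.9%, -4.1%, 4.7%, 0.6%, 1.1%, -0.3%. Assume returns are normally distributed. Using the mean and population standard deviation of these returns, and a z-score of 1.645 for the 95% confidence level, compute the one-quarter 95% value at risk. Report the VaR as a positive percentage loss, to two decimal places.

3.57

r̄ = (0.9 + 4.9 − 4.1 + 4.7 + 0.6 + 1.1 − 0.3) / 7 = 7.80 / 7 = 1.1143%
Population std dev = √[56.6886 / 7] = 2.8458%
VaR = −(r̄ − z·σ) = −(1.1143 − 1.645 × 2.8458) = −(-3.5670) = 3.5670%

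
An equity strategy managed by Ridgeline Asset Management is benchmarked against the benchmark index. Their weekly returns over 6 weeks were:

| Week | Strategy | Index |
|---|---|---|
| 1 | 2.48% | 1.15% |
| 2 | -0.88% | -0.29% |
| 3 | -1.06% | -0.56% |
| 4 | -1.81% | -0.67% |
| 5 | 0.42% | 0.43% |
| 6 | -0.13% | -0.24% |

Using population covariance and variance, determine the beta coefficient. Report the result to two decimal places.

r̄p = -0.1633%,  r̄m = -0.0300%
Cov = Σ(rp − r̄p)(rm − r̄m) / 6 = 0.8493
Var(rm) = Σ(rm − r̄m)² / 6 = 0.4010
β = Cov / Var = 0.8493 / 0.4010 = 2.1180

2.12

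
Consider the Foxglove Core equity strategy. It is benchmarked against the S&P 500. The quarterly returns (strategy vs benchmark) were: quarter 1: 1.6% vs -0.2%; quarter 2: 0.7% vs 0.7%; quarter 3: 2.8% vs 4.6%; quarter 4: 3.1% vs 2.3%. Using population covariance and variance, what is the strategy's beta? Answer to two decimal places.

0.38

r̄p = 2.0500%,  r̄m = 1.8500%
Cov = Σ(rp − r̄p)(rm − r̄m) / 4 = 1.2525
Var(rm) = Σ(rm − r̄m)² / 4 = 3.3225
β = Cov / Var = 1.2525 / 3.3225 = 0.3770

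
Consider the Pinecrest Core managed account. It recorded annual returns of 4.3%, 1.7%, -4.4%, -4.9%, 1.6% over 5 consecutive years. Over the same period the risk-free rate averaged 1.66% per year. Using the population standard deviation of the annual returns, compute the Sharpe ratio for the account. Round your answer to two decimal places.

-0.55

Mean return μ = -1.70 / 5 = -0.3400%
Σ(r − μ)² = (4.3 − (-0.3400))² + (1.7 − (-0.3400))² + … = 66.7320
σ = √[66.7320 / 5] = 3.6533%
Sharpe = (μ − rf) / σ = (-0.3400 − 1.66) / 3.6533 = -2.0000 / 3.6533 = -0.5475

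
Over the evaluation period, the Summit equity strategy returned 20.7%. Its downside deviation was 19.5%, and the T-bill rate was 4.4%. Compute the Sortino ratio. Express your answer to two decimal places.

Sortino = (Rp − Rf) / σd = (20.7% − 4.4%) / 19.5% = 16.30% / 19.5% = 0.8359

0.84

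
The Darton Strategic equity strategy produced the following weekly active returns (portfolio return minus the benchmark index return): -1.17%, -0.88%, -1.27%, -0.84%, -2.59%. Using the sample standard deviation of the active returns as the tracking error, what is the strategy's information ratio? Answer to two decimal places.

Mean return r̄ = -6.750 / 5 = -1.3500%
Σ(r − r̄)² = (-1.17 − (-1.3500))² + (-0.88 − (-1.3500))² + (-1.27 − (-1.3500))² + … = 2.0574
σ = √[2.0574 / 4] = 0.7172%
IR = r̄ / tracking error = -1.3500 / 0.7172 = -1.8823

-1.88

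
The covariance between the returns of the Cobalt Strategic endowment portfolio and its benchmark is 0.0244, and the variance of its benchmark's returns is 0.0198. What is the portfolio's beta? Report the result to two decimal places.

β = Cov(Rp, Rm) / Var(Rm) = 0.0244 / 0.0198 = 1.2323

1.23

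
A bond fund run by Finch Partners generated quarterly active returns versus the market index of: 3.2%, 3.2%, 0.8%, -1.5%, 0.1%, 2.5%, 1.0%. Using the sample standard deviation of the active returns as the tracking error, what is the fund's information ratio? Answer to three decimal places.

μ = (3.2 + 3.2 + 0.8 − 1.5 + 0.1 + 2.5 + 1) / 7 = 9.30 / 7 = 1.3286%
Sample std dev = √[18.2743 / 6] = 1.7452%
IR = μ / tracking error = 1.3286 / 1.7452 = 0.7613

0.761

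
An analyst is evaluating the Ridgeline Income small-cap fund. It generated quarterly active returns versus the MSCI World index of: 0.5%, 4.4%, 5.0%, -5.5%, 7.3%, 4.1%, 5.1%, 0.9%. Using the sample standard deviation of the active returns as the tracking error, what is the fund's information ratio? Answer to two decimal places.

0.68

Mean return r̄ = 21.80 / 8 = 2.7250%
Σ(r − r̄)² = (0.5 − 2.7250)² + (4.4 − 2.7250)² + (5 − 2.7250)² + … = 112.3750
sample σ = √(112.3750 / 7) = √16.0536 = 4.0067%
IR = r̄ / tracking error = 2.7250 / 4.0067 = 0.6801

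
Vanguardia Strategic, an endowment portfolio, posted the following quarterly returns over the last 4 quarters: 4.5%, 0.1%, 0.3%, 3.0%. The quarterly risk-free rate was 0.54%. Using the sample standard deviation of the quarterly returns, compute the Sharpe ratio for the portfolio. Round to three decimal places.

r̄ = (4.5 + 0.1 + 0.3 + 3) / 4 = 7.90 / 4 = 1.9750%
Sample std dev = √[13.7475 / 3] = 2.1407%
Sharpe = (r̄ − rf) / σ = (1.9750 − 0.54) / 2.1407 = 1.4350 / 2.1407 = 0.6703

0.670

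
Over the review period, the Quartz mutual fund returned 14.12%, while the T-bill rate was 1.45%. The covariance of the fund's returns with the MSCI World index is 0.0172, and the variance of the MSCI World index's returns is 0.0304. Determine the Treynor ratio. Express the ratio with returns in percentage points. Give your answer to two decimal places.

22.39

β = Cov / Var = 0.0172 / 0.0304 = 0.5658
Treynor = (Rp − Rf) / β = (14.12% − 1.45%) / 0.5658 = 12.67 / 0.5658 = 22.3931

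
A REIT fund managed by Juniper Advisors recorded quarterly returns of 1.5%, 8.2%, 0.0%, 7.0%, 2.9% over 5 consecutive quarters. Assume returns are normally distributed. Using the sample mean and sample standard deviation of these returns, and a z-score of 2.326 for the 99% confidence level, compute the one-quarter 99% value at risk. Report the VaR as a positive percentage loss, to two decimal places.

r̄ = (1.5 + 8.2 + 0 + 7 + 2.9) / 5 = 19.60 / 5 = 3.9200%
Sample std dev = √[50.0680 / 4] = 3.5379%
VaR = −(r̄ − z·σ) = −(3.9200 − 2.326 × 3.5379) = −(-4.3092) = 4.3092%

4.31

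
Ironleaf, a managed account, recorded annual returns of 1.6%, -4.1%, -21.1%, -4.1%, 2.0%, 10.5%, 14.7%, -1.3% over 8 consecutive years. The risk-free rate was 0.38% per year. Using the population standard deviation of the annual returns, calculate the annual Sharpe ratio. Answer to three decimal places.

Mean return r̄ = -1.80 / 8 = -0.2250%
Population σ = √[Σ(r − r̄)² / 8] = √[813.0150 / 8] = √101.6269 = 10.0810%
Sharpe = (r̄ − rf) / σ = (-0.2250 − 0.38) / 10.0810 = -0.6050 / 10.0810 = -0.0600

-0.060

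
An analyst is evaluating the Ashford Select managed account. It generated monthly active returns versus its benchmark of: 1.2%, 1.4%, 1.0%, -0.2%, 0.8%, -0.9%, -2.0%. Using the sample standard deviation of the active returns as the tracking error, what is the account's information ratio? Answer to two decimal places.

μ = (1.2 + 1.4 + 1 − 0.2 + 0.8 − 0.9 − 2) / 7 = 0.1857%
Σ(r − μ)² = (1.2 − 0.1857)² + (1.4 − 0.1857)² + (1 − 0.1857)² + … = 9.6486
σ = √[9.6486 / 6] = 1.2681%
IR = μ / tracking error = 0.1857 / 1.2681 = 0.1464

0.15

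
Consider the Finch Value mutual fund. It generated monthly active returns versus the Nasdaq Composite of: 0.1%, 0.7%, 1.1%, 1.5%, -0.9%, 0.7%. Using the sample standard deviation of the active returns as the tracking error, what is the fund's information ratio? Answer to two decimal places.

r̄ = (0.1 + 0.7 + 1.1 + 1.5 − 0.9 + 0.7) / 6 = 0.5333%
Σ(r − r̄)² = 3.5533; sample σ = √(3.5533/5) = 0.8430%
IR = r̄ / tracking error = 0.5333 / 0.8430 = 0.6326

0.63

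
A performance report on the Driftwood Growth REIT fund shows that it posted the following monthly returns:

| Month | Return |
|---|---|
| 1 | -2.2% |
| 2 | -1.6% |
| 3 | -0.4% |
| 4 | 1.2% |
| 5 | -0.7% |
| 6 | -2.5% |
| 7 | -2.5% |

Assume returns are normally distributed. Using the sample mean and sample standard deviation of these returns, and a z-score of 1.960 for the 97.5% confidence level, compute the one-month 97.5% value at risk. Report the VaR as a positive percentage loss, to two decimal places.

3.92

r̄ = (-2.2 − 1.6 − 0.4 + 1.2 − 0.7 − 2.5 − 2.5) / 7 = -8.70 / 7 = -1.2429%
Sample std dev = √[11.1771 / 6] = 1.3649%
VaR = −(r̄ − z·σ) = −(-1.2429 − 1.960 × 1.3649) = −(-3.9181) = 3.9181%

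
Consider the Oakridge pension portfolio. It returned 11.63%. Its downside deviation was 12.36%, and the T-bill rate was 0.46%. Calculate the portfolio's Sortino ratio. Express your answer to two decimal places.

Sortino = (Rp − Rf) / σd = (11.63% − 0.46%) / 12.36% = 11.17% / 12.36% = 0.9037

0.90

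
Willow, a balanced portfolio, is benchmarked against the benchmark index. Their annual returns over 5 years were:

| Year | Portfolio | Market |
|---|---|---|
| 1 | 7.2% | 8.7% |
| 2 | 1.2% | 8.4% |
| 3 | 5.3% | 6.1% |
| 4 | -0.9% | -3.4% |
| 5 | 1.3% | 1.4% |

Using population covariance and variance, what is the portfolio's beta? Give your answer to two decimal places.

r̄p = 2.8200%,  r̄m = 4.2400%
Cov = Σ(rp − r̄p)(rm − r̄m) / 5 = 10.0292
Var(rm) = Σ(rm − r̄m)² / 5 = 21.4184
β = Cov / Var = 10.0292 / 21.4184 = 0.4683

0.47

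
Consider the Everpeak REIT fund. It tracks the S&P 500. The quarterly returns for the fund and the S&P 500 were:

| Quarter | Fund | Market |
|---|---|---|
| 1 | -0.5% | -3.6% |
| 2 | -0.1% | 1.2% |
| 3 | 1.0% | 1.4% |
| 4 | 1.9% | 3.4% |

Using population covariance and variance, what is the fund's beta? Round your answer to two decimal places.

r̄p = 0.5750%,  r̄m = 0.6000%
Cov = Σ(rp − r̄p)(rm − r̄m) / 4 = 2.0400
Var(rm) = Σ(rm − r̄m)² / 4 = 6.6200
β = Cov / Var = 2.0400 / 6.6200 = 0.3082

0.31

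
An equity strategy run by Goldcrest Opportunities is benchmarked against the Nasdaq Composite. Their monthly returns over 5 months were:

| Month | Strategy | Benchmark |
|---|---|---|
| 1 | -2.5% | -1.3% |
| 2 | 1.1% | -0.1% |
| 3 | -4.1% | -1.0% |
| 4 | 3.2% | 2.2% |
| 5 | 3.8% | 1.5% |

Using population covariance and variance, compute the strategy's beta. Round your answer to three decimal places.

2.073

r̄p = 0.3000%,  r̄m = 0.2600%
Cov = Σ(rp − r̄p)(rm − r̄m) / 5 = 3.9180
Var(rm) = Σ(rm − r̄m)² / 5 = 1.8904
β = Cov / Var = 3.9180 / 1.8904 = 2.0726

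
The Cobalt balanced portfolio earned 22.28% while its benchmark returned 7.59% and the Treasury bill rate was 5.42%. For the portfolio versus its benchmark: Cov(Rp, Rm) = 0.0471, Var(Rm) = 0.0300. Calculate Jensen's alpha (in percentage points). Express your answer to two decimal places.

β = Cov / Var = 0.0471 / 0.0300 = 1.5700
E[R] = Rf + β(Rm − Rf) = 5.42% + 1.5700 × (7.59% − 5.42%) = 8.8269%
α = Rp − E[R] = 22.28% − 8.8269% = 13.4531

13.45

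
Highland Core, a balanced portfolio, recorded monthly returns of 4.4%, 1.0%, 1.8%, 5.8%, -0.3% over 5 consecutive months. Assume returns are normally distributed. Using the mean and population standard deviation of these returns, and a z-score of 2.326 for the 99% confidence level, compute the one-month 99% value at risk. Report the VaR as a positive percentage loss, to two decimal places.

r̄ = (4.4 + 1 + 1.8 + 5.8 − 0.3) / 5 = 12.70 / 5 = 2.5400%
Population σ = √[Σ(r − r̄)² / 5] = √[25.0720 / 5] = √5.0144 = 2.2393%
VaR = −(r̄ − z·σ) = −(2.5400 − 2.326 × 2.2393) = −(-2.6686) = 2.6686%

2.67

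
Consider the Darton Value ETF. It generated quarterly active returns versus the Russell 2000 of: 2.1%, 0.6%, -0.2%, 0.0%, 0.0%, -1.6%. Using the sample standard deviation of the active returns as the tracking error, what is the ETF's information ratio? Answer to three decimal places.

0.125

r̄ = (2.1 + 0.6 − 0.2 + 0 + 0 − 1.6) / 6 = 0.1500%
Σ(r − r̄)² = 7.2350; sample σ = √(7.2350/5) = 1.2029%
IR = r̄ / tracking error = 0.1500 / 1.2029 = 0.1247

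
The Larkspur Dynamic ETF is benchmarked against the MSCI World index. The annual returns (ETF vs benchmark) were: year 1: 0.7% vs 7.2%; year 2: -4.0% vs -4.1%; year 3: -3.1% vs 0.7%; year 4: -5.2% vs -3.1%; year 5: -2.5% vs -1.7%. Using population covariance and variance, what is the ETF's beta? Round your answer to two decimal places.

0.45

r̄p = -2.8200%,  r̄m = -0.2000%
Cov = Σ(rp − r̄p)(rm − r̄m) / 5 = 7.3640
Var(rm) = Σ(rm − r̄m)² / 5 = 16.2880
β = Cov / Var = 7.3640 / 16.2880 = 0.4521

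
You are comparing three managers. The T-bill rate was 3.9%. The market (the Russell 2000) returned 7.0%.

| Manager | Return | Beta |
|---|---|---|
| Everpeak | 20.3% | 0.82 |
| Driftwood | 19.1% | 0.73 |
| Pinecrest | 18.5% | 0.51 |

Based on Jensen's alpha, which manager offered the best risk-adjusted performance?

Everpeak

Everpeak: α = 20.3% − [3.9% + 0.82 × (7.0% − 3.9%)] = 13.858
Driftwood: α = 19.1% − [3.9% + 0.73 × (7.0% − 3.9%)] = 12.937
Pinecrest: α = 18.5% − [3.9% + 0.51 × (7.0% − 3.9%)] = 13.019
Highest: Everpeak (13.858).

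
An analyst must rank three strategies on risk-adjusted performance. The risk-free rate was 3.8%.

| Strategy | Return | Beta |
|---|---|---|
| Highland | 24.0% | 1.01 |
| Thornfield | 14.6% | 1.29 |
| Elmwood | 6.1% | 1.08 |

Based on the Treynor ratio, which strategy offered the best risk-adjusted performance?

Highland

Highland: Treynor = (24.0% − 3.8%) / 1.01 = 20.000
Thornfield: Treynor = (14.6% − 3.8%) / 1.29 = 8.372
Elmwood: Treynor = (6.1% − 3.8%) / 1.08 = 2.130
Highest: Highland (20.000).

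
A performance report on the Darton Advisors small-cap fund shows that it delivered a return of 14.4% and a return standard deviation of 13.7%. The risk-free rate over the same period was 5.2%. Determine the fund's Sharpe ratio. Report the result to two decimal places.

Sharpe = (Rp − Rf) / σp = (14.4% − 5.2%) / 13.7% = 9.20% / 13.7% = 0.6715

0.67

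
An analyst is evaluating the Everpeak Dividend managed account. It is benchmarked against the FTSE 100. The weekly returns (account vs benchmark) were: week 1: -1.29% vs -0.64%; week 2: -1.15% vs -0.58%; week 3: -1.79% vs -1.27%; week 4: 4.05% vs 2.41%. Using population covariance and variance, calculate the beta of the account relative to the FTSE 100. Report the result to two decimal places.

r̄p = -0.0450%,  r̄m = -0.0200%
Cov = Σ(rp − r̄p)(rm − r̄m) / 4 = 3.3807
Var(rm) = Σ(rm − r̄m)² / 4 = 2.0414
β = Cov / Var = 3.3807 / 2.0414 = 1.6561

1.66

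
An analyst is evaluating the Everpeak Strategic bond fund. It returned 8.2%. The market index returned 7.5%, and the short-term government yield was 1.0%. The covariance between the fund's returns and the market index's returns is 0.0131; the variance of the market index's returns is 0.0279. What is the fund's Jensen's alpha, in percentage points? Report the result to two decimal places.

β = Cov / Var = 0.0131 / 0.0279 = 0.4695
E[R] = Rf + β(Rm − Rf) = 1.0% + 0.4695 × (7.5% − 1.0%) = 4.0518%
α = Rp − E[R] = 8.2% − 4.0518% = 4.1482

4.15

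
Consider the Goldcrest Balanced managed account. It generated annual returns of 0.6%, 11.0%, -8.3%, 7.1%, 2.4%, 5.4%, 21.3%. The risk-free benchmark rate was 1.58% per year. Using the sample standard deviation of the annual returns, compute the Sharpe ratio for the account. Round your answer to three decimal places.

μ = (0.6 + 11 − 8.3 + 7.1 + 2.4 + 5.4 + 21.3) / 7 = 39.50 / 7 = 5.6429%
Σ(r − μ)² = (0.6 − 5.6429)² + (11 − 5.6429)² + … = 506.3771
σ = √[506.3771 / 6] = 9.1867%
Sharpe = (μ − rf) / σ = (5.6429 − 1.58) / 9.1867 = 4.0629 / 9.1867 = 0.4423

0.442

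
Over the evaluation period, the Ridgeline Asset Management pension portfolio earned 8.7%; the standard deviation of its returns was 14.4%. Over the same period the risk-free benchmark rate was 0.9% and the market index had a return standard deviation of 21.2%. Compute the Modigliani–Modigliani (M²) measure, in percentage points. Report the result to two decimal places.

Sharpe = (Rp − Rf) / σp = (8.7% − 0.9%) / 14.4% = 0.5417
M² = Rf + Sharpe × σm = 0.9% + 0.5417 × 21.2% = 12.3840%

12.38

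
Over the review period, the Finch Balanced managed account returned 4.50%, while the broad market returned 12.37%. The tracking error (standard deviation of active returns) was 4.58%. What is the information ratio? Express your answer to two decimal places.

-1.72

IR = (Rp − Rb) / TE = (4.50% − 12.37%) / 4.58% = -7.87% / 4.58% = -1.7183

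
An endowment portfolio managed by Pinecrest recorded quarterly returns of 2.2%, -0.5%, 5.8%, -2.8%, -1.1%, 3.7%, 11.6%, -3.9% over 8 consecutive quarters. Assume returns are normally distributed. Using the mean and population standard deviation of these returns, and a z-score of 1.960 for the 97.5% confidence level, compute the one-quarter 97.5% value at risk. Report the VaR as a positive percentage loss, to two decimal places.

r̄ = (2.2 − 0.5 + 5.8 − 2.8 − 1.1 + 3.7 + 11.6 − 3.9) / 8 = 15.00 / 8 = 1.8750%
Σ(r − r̄)² = 183.1150; population σ = √(183.1150/8) = 4.7843%
VaR = −(r̄ − z·σ) = −(1.8750 − 1.960 × 4.7843) = −(-7.5022) = 7.5022%

7.50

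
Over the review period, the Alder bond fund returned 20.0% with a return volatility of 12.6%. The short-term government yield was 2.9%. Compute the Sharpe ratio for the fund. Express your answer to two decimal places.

Sharpe = (Rp − Rf) / σp = (20.0% − 2.9%) / 12.6% = 17.10% / 12.6% = 1.3571

1.36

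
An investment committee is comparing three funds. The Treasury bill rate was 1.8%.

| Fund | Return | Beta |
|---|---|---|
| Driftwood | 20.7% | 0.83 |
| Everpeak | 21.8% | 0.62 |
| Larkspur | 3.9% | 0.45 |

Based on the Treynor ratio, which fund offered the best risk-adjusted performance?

Driftwood: Treynor = (20.7% − 1.8%) / 0.83 = 22.771
Everpeak: Treynor = (21.8% − 1.8%) / 0.62 = 32.258
Larkspur: Treynor = (3.9% − 1.8%) / 0.45 = 4.667
Highest: Everpeak (32.258).

Everpeak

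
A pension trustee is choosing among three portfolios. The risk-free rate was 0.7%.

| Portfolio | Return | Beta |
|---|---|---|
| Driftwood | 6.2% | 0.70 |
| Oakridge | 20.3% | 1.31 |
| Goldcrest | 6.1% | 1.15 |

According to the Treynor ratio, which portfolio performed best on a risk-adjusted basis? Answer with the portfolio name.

Driftwood: Treynor = (6.2% − 0.7%) / 0.70 = 7.857
Oakridge: Treynor = (20.3% − 0.7%) / 1.31 = 14.962
Goldcrest: Treynor = (6.1% − 0.7%) / 1.15 = 4.696
Highest: Oakridge (14.962).

Oakridge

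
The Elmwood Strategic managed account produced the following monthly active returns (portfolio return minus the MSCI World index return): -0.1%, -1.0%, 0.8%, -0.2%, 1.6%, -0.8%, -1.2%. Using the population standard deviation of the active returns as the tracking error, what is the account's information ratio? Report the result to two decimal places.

-0.14

r̄ = (-0.1 − 1 + 0.8 − 0.2 + 1.6 − 0.8 − 1.2) / 7 = -0.90 / 7 = -0.1286%
Population std dev = √[6.2143 / 7] = 0.9422%
IR = r̄ / tracking error = -0.1286 / 0.9422 = -0.1365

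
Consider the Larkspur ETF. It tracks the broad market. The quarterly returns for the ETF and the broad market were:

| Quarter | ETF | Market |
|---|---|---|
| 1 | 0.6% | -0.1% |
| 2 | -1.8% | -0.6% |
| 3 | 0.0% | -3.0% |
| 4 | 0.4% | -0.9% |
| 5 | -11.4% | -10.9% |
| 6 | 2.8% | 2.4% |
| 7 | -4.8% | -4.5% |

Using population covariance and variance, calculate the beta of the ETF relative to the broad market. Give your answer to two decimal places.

1.06

r̄p = -2.0286%,  r̄m = -2.5143%
Cov = Σ(rp − r̄p)(rm − r̄m) / 7 = 16.7910
Var(rm) = Σ(rm − r̄m)² / 7 = 15.8212
β = Cov / Var = 16.7910 / 15.8212 = 1.0613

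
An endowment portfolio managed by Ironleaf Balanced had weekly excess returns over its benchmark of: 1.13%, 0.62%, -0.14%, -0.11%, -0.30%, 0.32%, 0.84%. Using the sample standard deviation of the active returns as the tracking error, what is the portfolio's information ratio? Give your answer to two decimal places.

0.62

Mean return r̄ = 2.360 / 7 = 0.3371%
Σ(r − r̄)² = (1.13 − 0.3371)² + (0.62 − 0.3371)² + … = 1.7953
σ = √[1.7953 / 6] = 0.5470%
IR = r̄ / tracking error = 0.3371 / 0.5470 = 0.6163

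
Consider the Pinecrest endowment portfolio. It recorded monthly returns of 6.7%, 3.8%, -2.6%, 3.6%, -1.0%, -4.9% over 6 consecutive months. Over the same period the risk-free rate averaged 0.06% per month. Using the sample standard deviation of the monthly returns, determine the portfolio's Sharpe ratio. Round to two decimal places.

0.20

μ = (6.7 + 3.8 − 2.6 + 3.6 − 1 − 4.9) / 6 = 5.60 / 6 = 0.9333%
Σ(r − μ)² = (6.7 − 0.9333)² + (3.8 − 0.9333)² + (-2.6 − 0.9333)² + … = 98.8333
sample σ = √(98.8333 / 5) = √19.7667 = 4.4460%
Sharpe = (μ − rf) / σ = (0.9333 − 0.06) / 4.4460 = 0.8733 / 4.4460 = 0.1964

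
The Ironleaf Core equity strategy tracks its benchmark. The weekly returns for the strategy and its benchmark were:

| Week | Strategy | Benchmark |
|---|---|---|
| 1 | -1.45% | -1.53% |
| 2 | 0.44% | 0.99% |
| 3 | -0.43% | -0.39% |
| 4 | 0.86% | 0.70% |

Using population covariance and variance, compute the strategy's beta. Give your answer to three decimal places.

0.858

r̄p = -0.1450%,  r̄m = -0.0575%
Cov = Σ(rp − r̄p)(rm − r̄m) / 4 = 0.8476
Var(rm) = Σ(rm − r̄m)² / 4 = 0.9875
β = Cov / Var = 0.8476 / 0.9875 = 0.8583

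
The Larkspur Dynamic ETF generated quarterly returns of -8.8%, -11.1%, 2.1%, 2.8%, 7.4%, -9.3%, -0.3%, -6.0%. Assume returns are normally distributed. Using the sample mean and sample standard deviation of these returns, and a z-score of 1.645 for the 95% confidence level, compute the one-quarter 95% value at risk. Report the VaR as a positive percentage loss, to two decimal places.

r̄ = (-8.8 − 11.1 + 2.1 + 2.8 + 7.4 − 9.3 − 0.3 − 6) / 8 = -2.9000%
Σ(r − r̄)² = (-8.8 − (-2.9000))² + (-11.1 − (-2.9000))² + … = 322.9600
σ = √[322.9600 / 7] = 6.7924%
VaR = −(r̄ − z·σ) = −(-2.9000 − 1.645 × 6.7924) = −(-14.0735) = 14.0735%

14.07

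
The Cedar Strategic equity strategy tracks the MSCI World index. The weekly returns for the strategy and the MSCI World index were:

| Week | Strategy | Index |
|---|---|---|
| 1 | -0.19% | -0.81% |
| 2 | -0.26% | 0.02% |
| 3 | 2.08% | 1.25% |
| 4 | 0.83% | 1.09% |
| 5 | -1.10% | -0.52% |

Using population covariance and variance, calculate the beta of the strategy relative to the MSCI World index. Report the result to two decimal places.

1.14

r̄p = 0.2720%,  r̄m = 0.2060%
Cov = Σ(rp − r̄p)(rm − r̄m) / 5 = 0.7890
Var(rm) = Σ(rm − r̄m)² / 5 = 0.6931
β = Cov / Var = 0.7890 / 0.6931 = 1.1384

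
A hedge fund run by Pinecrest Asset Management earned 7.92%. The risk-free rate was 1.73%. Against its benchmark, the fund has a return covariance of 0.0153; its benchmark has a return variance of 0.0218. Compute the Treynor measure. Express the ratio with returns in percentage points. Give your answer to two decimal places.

β = Cov / Var = 0.0153 / 0.0218 = 0.7018
Treynor = (Rp − Rf) / β = (7.92% − 1.73%) / 0.7018 = 6.19 / 0.7018 = 8.8202

8.82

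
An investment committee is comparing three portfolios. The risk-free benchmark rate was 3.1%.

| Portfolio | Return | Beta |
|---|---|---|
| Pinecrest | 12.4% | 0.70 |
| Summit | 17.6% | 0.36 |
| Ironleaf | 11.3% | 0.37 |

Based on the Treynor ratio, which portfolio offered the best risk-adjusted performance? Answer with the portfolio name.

Pinecrest: Treynor = (12.4% − 3.1%) / 0.70 = 13.286
Summit: Treynor = (17.6% − 3.1%) / 0.36 = 40.278
Ironleaf: Treynor = (11.3% − 3.1%) / 0.37 = 22.162
Highest: Summit (40.278).

Summit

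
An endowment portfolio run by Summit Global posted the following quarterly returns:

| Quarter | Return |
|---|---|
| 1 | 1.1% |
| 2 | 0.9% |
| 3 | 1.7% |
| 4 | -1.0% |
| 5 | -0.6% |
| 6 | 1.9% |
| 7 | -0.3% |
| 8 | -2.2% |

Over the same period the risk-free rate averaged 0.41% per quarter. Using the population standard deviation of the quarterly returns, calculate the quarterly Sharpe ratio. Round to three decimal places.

-0.165

r̄ = (1.1 + 0.9 + 1.7 − 1 − 0.6 + 1.9 − 0.3 − 2.2) / 8 = 1.50 / 8 = 0.1875%
Population std dev = √[14.5288 / 8] = 1.3476%
Sharpe = (r̄ − rf) / σ = (0.1875 − 0.41) / 1.3476 = -0.2225 / 1.3476 = -0.1651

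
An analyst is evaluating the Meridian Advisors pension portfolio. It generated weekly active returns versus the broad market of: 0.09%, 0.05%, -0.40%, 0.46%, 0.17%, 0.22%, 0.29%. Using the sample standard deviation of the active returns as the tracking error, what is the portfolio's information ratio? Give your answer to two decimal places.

r̄ = (0.09 + 0.05 − 0.4 + 0.46 + 0.17 + 0.22 + 0.29) / 7 = 0.880 / 7 = 0.1257%
Σ(r − r̄)² = 0.4330; sample σ = √(0.4330/6) = 0.2686%
IR = r̄ / tracking error = 0.1257 / 0.2686 = 0.4680

0.47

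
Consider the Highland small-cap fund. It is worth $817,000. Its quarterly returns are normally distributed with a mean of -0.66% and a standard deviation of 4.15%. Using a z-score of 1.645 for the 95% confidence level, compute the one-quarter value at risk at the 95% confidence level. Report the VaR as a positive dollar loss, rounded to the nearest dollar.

$61,167

Return at the 95% tail: μ − z·σ = -0.66% − 1.645 × 4.15% = -0.66 − 6.82675 = -7.48675%
VaR = −(-7.48675%) × $817,000 = 7.48675% × $817,000 = $61,167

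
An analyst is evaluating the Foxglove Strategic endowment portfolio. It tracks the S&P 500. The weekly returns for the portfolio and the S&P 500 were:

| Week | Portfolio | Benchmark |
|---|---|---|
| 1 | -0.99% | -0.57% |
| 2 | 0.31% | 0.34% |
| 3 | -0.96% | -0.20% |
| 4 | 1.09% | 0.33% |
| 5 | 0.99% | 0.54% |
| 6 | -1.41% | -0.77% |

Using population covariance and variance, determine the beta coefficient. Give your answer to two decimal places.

r̄p = -0.1617%,  r̄m = -0.0550%
Cov = Σ(rp − r̄p)(rm − r̄m) / 6 = 0.4647
Var(rm) = Σ(rm − r̄m)² / 6 = 0.2426
β = Cov / Var = 0.4647 / 0.2426 = 1.9155

1.92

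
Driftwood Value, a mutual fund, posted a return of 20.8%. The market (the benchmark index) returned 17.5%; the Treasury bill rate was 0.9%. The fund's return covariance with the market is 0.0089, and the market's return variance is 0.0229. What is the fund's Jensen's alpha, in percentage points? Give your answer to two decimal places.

β = Cov / Var = 0.0089 / 0.0229 = 0.3886
E[R] = Rf + β(Rm − Rf) = 0.9% + 0.3886 × (17.5% − 0.9%) = 7.3508%
α = Rp − E[R] = 20.8% − 7.3508% = 13.4492

13.45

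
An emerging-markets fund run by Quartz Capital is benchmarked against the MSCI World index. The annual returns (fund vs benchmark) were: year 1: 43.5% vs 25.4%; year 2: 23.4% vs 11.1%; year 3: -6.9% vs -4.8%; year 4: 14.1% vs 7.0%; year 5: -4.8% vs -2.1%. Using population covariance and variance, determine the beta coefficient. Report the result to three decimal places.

1.732

r̄p = 13.8600%,  r̄m = 7.3200%
Cov = Σ(rp − r̄p)(rm − r̄m) / 5 = 199.8528
Var(rm) = Σ(rm − r̄m)² / 5 = 115.3816
β = Cov / Var = 199.8528 / 115.3816 = 1.7321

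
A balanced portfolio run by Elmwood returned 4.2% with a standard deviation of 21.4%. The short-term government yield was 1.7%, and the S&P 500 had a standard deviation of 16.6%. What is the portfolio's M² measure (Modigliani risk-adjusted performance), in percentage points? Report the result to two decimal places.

Sharpe = (Rp − Rf) / σp = (4.2% − 1.7%) / 21.4% = 0.1168
M² = Rf + Sharpe × σm = 1.7% + 0.1168 × 16.6% = 3.6389%

3.64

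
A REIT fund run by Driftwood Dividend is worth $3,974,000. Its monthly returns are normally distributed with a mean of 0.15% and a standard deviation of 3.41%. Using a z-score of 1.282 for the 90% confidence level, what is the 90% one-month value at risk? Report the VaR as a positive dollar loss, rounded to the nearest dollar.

$167,767

Return at the 90% tail: μ − z·σ = 0.15% − 1.282 × 3.41% = 0.15 − 4.37162 = -4.22162%
VaR = −(-4.22162%) × $3,974,000 = 4.22162% × $3,974,000 = $167,767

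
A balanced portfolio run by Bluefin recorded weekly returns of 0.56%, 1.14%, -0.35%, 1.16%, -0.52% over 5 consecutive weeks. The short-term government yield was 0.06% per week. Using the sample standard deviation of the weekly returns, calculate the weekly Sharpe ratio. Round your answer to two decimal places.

0.42

r̄ = (0.56 + 1.14 − 0.35 + 1.16 − 0.52) / 5 = 1.990 / 5 = 0.3980%
Σ(r − r̄)² = (0.56 − 0.3980)² + (1.14 − 0.3980)² + (-0.35 − 0.3980)² + … = 2.5597
sample σ = √(2.5597 / 4) = √0.6399 = 0.7999%
Sharpe = (r̄ − rf) / σ = (0.3980 − 0.06) / 0.7999 = 0.3380 / 0.7999 = 0.4226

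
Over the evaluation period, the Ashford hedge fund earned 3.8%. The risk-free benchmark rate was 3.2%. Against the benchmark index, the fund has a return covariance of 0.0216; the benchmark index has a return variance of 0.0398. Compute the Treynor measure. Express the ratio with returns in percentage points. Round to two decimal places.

β = Cov / Var = 0.0216 / 0.0398 = 0.5427
Treynor = (Rp − Rf) / β = (3.8% − 3.2%) / 0.5427 = 0.60 / 0.5427 = 1.1056

1.11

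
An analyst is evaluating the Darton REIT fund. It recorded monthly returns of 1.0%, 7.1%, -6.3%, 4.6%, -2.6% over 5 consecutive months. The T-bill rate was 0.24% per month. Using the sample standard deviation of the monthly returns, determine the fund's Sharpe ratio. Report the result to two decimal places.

r̄ = (1 + 7.1 − 6.3 + 4.6 − 2.6) / 5 = 3.80 / 5 = 0.7600%
Σ(r − r̄)² = 116.1320; sample σ = √(116.1320/4) = 5.3882%
Sharpe = (r̄ − rf) / σ = (0.7600 − 0.24) / 5.3882 = 0.5200 / 5.3882 = 0.0965

0.10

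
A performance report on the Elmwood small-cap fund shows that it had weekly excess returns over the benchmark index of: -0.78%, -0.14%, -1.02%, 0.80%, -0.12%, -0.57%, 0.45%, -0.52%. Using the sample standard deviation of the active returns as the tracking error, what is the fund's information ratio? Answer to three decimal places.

r̄ = (-0.78 − 0.14 − 1.02 + 0.8 − 0.12 − 0.57 + 0.45 − 0.52) / 8 = -0.2375%
Sample std dev = √[2.6694 / 7] = 0.6175%
IR = r̄ / tracking error = -0.2375 / 0.6175 = -0.3846

-0.385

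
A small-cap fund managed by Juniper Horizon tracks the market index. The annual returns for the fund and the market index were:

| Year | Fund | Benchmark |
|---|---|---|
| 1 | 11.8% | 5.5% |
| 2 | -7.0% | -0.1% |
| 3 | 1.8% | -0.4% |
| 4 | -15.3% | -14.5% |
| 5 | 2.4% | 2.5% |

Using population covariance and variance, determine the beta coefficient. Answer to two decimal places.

1.20

r̄p = -1.2600%,  r̄m = -1.4000%
Cov = Σ(rp − r̄p)(rm − r̄m) / 5 = 56.7820
Var(rm) = Σ(rm − r̄m)² / 5 = 47.4240
β = Cov / Var = 56.7820 / 47.4240 = 1.1973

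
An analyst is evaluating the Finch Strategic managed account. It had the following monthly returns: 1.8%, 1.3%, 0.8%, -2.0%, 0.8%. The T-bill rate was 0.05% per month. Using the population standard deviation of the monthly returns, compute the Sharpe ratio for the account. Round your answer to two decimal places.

μ = (1.8 + 1.3 + 0.8 − 2 + 0.8) / 5 = 0.5400%
Population σ = √[Σ(r − μ)² / 5] = √[8.7520 / 5] = √1.7504 = 1.3230%
Sharpe = (μ − rf) / σ = (0.5400 − 0.05) / 1.3230 = 0.4900 / 1.3230 = 0.3704

0.37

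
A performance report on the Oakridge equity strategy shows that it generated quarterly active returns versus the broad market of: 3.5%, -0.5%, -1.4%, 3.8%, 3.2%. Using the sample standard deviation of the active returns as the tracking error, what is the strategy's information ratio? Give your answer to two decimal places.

Mean return r̄ = 8.60 / 5 = 1.7200%
Σ(r − r̄)² = (3.5 − 1.7200)² + (-0.5 − 1.7200)² + (-1.4 − 1.7200)² + … = 24.3480
sample σ = √(24.3480 / 4) = √6.0870 = 2.4672%
IR = r̄ / tracking error = 1.7200 / 2.4672 = 0.6971

0.70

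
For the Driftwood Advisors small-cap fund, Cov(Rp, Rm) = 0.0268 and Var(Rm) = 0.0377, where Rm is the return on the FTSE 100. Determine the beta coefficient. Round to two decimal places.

0.71

β = Cov(Rp, Rm) / Var(Rm) = 0.0268 / 0.0377 = 0.7109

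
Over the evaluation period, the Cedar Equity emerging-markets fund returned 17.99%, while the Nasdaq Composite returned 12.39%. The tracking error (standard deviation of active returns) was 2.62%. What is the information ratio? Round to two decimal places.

2.14

IR = (Rp − Rb) / TE = (17.99% − 12.39%) / 2.62% = 5.60% / 2.62% = 2.1374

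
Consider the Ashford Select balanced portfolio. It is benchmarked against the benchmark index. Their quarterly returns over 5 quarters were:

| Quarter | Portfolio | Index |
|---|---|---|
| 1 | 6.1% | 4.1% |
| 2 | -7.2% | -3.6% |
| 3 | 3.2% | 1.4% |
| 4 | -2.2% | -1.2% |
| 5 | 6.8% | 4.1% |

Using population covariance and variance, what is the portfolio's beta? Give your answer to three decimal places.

1.752

r̄p = 1.3400%,  r̄m = 0.9600%
Cov = Σ(rp − r̄p)(rm − r̄m) / 5 = 15.8996
Var(rm) = Σ(rm − r̄m)² / 5 = 9.0744
β = Cov / Var = 15.8996 / 9.0744 = 1.7521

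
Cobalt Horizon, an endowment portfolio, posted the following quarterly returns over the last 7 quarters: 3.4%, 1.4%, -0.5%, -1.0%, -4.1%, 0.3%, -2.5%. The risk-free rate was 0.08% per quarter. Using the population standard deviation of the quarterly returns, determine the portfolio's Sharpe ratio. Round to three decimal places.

-0.222

Mean return r̄ = -3.00 / 7 = -0.4286%
Population std dev = √[36.6343 / 7] = 2.2877%
Sharpe = (r̄ − rf) / σ = (-0.4286 − 0.08) / 2.2877 = -0.5086 / 2.2877 = -0.2223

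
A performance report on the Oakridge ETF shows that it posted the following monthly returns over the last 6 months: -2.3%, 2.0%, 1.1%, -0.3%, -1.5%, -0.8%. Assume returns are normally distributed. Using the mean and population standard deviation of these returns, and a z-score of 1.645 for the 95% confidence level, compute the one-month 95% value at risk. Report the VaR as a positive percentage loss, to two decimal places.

2.72

Mean return μ = -1.80 / 6 = -0.3000%
Population std dev = √[12.9400 / 6] = 1.4686%
VaR = −(μ − z·σ) = −(-0.3000 − 1.645 × 1.4686) = −(-2.7158) = 2.7158%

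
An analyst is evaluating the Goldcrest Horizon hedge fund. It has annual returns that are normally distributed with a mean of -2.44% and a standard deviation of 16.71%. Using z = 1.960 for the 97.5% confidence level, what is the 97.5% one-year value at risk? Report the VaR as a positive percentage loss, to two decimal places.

35.19

VaR (as % loss) = −(μ − z·σ) = −(-2.44% − 1.960 × 16.71%) = −(-35.1916%) = 35.1916%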